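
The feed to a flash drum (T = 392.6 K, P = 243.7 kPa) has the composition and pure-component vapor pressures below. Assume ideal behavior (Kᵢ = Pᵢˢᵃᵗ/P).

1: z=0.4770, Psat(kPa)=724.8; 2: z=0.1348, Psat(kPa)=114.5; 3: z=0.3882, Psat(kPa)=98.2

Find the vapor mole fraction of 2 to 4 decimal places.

Raoult's law: Kᵢ = Pᵢˢᵃᵗ/P = Pᵢˢᵃᵗ/243.7.
  K_1 = 724.8/243.7 = 2.974149, K_2 = 114.5/243.7 = 0.469840, K_3 = 98.2/243.7 = 0.402954
Material balance + equilibrium reduce to Σ zᵢ(Kᵢ−1)/(1+β(Kᵢ−1)) = 0.
Feasibility: ΣzᵢKᵢ = 1.6384, Σzᵢ/Kᵢ = 1.4107 — both > 1, two phases present.
Newton–Raphson from β = 0.5:
  β = 0.5000: g = 0.04625, g' = -0.8222 → β = 0.5562
  β = 0.5562: g = 0.00044, g' = -0.8087 → β = 0.5568
Converged at β = 0.5568.
Compositions from xᵢ = zᵢ/(1+β(Kᵢ−1)), yᵢ = Kᵢxᵢ:
  1: x = 0.2272, y = 0.6758
  2: x = 0.1913, y = 0.0899
  3: x = 0.5815, y = 0.2343

y_2 = 0.0899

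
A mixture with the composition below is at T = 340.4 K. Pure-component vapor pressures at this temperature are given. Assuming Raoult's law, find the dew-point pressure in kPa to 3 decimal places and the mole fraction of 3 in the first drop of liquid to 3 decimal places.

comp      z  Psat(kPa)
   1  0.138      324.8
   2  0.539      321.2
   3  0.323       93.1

Pdew = 179.458 kPa, x_3 = 0.623

At the dew point ψ → 1, so Σzᵢ/Kᵢ = 1 with Kᵢ = Pᵢˢᵃᵗ/P ⇒ 1/P = Σzᵢ/Pᵢˢᵃᵗ.
1/P = 0.138/324.8 + 0.539/321.2 + 0.323/93.1 = 0.005572 ⇒ P = 179.458 kPa
xᵢ = zᵢP/Pᵢˢᵃᵗ ⇒ x_3 = 0.323·179.458/93.1 = 0.623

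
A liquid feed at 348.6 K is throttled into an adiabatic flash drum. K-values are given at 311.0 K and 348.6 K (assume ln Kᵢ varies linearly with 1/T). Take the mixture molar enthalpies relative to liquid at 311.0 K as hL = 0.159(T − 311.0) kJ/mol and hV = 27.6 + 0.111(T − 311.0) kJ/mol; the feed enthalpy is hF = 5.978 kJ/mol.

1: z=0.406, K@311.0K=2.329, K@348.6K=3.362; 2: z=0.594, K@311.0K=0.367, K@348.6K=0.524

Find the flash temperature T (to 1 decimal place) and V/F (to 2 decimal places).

T = 312.2 K, V/F = 0.21

Adiabatic flash: solve Rachford–Rice at each trial T, then check hF = ψ·hV(T) + (1−ψ)·hL(T).
  T = 311.0 K: K = (2.329, 0.367), RR gives ψ = 0.194, H_out = 5.366 kJ/mol
  T = 348.6 K: K = (3.362, 0.524), RR gives ψ = 0.601, H_out = 21.493 kJ/mol
  T = 329.8 K: K = (2.828, 0.443), RR gives ψ = 0.404, H_out = 13.772 kJ/mol
  T = 320.4 K: K = (2.574, 0.404), RR gives ψ = 0.304, H_out = 9.750 kJ/mol
  T = 315.7 K: K = (2.450, 0.385), RR gives ψ = 0.251, H_out = 7.620 kJ/mol
  T = 313.4 K: K = (2.390, 0.376), RR gives ψ = 0.224, H_out = 6.535 kJ/mol
  T = 312.2 K: K = (2.360, 0.372), RR gives ψ = 0.209, H_out = 5.956 kJ/mol
Linear interpolation between T = 312.2 (H_out = 5.956) and T = 313.4 (H_out = 6.535) on hF = 5.978 gives T ≈ 312.2 K, at which ψ = 0.21.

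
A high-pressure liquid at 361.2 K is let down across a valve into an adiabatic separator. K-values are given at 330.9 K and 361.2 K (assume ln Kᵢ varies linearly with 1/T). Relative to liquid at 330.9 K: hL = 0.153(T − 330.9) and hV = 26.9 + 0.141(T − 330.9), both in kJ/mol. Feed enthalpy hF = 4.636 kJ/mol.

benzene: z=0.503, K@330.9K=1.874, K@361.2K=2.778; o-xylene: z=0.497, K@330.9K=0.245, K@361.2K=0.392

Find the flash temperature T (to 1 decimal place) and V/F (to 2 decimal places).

T = 333.8 K, V/F = 0.16

Adiabatic flash: solve Rachford–Rice at each trial T, then check hF = ψ·hV(T) + (1−ψ)·hL(T).
  T = 330.9 K: K = (1.874, 0.245), RR gives ψ = 0.098, H_out = 2.625 kJ/mol
  T = 361.2 K: K = (2.778, 0.392), RR gives ψ = 0.548, H_out = 19.172 kJ/mol
  T = 346.0 K: K = (2.300, 0.313), RR gives ψ = 0.350, H_out = 11.654 kJ/mol
  T = 338.4 K: K = (2.079, 0.277), RR gives ψ = 0.236, H_out = 7.465 kJ/mol
  T = 334.6 K: K = (1.974, 0.261), RR gives ψ = 0.170, H_out = 5.131 kJ/mol
  T = 332.8 K: K = (1.925, 0.253), RR gives ψ = 0.136, H_out = 3.945 kJ/mol
Linear interpolation between T = 332.8 (H_out = 3.945) and T = 334.6 (H_out = 5.131) on hF = 4.636 gives T ≈ 333.8 K, at which ψ = 0.16.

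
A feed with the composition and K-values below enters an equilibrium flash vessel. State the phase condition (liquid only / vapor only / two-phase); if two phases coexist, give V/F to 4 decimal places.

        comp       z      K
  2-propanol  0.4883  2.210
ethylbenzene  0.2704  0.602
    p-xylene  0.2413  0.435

ΣzᵢKᵢ = 1.3469; Σzᵢ/Kᵢ = 1.2248.
Both exceed 1, so a two-phase solution exists.
Let ψ = V/F and solve Σ zᵢ(Kᵢ−1)/(1+ψ(Kᵢ−1)) = 0.
Newton–Raphson from ψ = 0.59:
  ψ = 0.5900: g = -0.00042, g' = -0.4899 → ψ = 0.5891
Converged at ψ = 0.5891.

two-phase, V/F = 0.5891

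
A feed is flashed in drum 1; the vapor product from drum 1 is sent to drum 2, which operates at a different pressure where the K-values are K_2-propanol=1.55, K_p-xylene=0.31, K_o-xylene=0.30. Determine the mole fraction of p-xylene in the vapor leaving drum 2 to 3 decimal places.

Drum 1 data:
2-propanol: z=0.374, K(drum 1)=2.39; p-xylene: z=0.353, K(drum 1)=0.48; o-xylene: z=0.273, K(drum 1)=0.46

Drum 1:
Let ψ₁ = V/F and solve Σ zᵢ(Kᵢ−1)/(1+ψ₁(Kᵢ−1)) = 0.
Feasibility: ΣzᵢKᵢ = 1.189, Σzᵢ/Kᵢ = 1.485 — both > 1, two phases present.
Newton–Raphson from ψ₁ = 0.5:
  ψ₁ = 0.500: g = -0.1433, g' = -0.575 → ψ₁ = 0.251
  ψ₁ = 0.251: g = 0.0038, g' = -0.630 → ψ₁ = 0.257
Converged at ψ₁ = 0.257.
Drum-1 compositions:
  2-propanol: x = 0.276, y = 0.659
  p-xylene: x = 0.407, y = 0.196
  o-xylene: x = 0.317, y = 0.146
Drum-2 feed = drum-1 vapor: z₂ = (0.6586, 0.1956, 0.1458).
Drum 2:
Rachford–Rice: g(ψ₂) = Σ zᵢ(Kᵢ−1)/(1+ψ₂(Kᵢ−1)) = 0.
g(0) = ΣzᵢKᵢ − 1 = 0.125 and g(1) = 1 − Σzᵢ/Kᵢ = -0.542, so a root lies in (0, 1).
Newton iteration, ψ₂⁰ = 0.56:
  ψ₂ = 0.560: g = -0.1109, g' = -0.557 → ψ₂ = 0.361
  ψ₂ = 0.361: g = -0.0141, g' = -0.432 → ψ₂ = 0.328
Converged at ψ₂ = 0.328.
  2-propanol: x = 0.558, y = 0.865
  p-xylene: x = 0.253, y = 0.078
  o-xylene: x = 0.189, y = 0.057

y_p-xylene (drum 2) = 0.078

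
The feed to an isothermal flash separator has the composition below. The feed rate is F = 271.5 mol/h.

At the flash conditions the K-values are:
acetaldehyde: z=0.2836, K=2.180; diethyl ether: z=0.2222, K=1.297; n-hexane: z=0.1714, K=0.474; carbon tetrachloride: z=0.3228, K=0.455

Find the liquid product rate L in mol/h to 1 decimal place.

L = 196.0 mol/h

Material balance + equilibrium reduce to Σ zᵢ(Kᵢ−1)/(1+ψ(Kᵢ−1)) = 0.
g(0) = ΣzᵢKᵢ − 1 = 0.1346 and g(1) = 1 − Σzᵢ/Kᵢ = -0.3725, so a root lies in (0, 1).
Newton–Raphson from ψ = 0.44:
  ψ = 0.4400: g = -0.07008, g' = -0.4326 → ψ = 0.2780
Converged at ψ = 0.2780.
Then V = ψ·F = 0.2780·271.5 = 75.5 mol/h and L = F − V = 196.0 mol/h.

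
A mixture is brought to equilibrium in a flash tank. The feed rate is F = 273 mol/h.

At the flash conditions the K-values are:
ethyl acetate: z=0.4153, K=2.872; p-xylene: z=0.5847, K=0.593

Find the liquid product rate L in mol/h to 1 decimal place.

Newton–Raphson from ψ = 0.41:
  ψ = 0.4100: g = 0.15421, g' = -0.6054 → ψ = 0.6647
  ψ = 0.6647: g = 0.02016, g' = -0.4709 → ψ = 0.7075
  ψ = 0.7075: g = 0.00024, g' = -0.4604 → ψ = 0.7081
Converged at ψ = 0.7081.
Then V = ψ·F = 0.7081·273 = 193.3 mol/h and L = F − V = 79.7 mol/h.

L = 79.7 mol/h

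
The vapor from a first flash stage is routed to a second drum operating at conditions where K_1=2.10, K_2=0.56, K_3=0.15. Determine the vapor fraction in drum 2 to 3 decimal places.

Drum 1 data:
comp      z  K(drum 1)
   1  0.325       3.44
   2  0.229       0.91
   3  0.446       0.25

Drum 1:
Let ψ₁ = V/F and solve Σ zᵢ(Kᵢ−1)/(1+ψ₁(Kᵢ−1)) = 0.
g(0) = ΣzᵢKᵢ − 1 = 0.438 and g(1) = 1 − Σzᵢ/Kᵢ = -1.130, so a root lies in (0, 1).
Newton–Raphson from ψ₁ = 0.52:
  ψ₁ = 0.520: g = -0.2205, g' = -1.052 → ψ₁ = 0.310
  ψ₁ = 0.310: g = -0.0060, g' = -1.055 → ψ₁ = 0.305
Converged at ψ₁ = 0.305.
Drum-1 compositions:
  1: x = 0.186, y = 0.641
  2: x = 0.235, y = 0.214
  3: x = 0.578, y = 0.145
Drum-2 feed = drum-1 vapor: z₂ = (0.6412, 0.2143, 0.1445).
Drum 2:
Iterate (Newton) starting at ψ₂ = 0.5:
  ψ₂ = 0.500: g = 0.1205, g' = -0.707 → ψ₂ = 0.670
  ψ₂ = 0.670: g = -0.0134, g' = -0.905 → ψ₂ = 0.656
  ψ₂ = 0.656: g = -0.0002, g' = -0.877 → ψ₂ = 0.655
Converged at ψ₂ = 0.655.
  1: x = 0.373, y = 0.782
  2: x = 0.301, y = 0.169
  3: x = 0.326, y = 0.049

V/F (drum 2) = 0.655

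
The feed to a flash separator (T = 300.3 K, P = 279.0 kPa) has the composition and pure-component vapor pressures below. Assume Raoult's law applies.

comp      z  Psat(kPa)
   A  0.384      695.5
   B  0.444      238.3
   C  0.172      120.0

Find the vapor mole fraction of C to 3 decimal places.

y_C = 0.139

Raoult's law: Kᵢ = Pᵢˢᵃᵗ/P = Pᵢˢᵃᵗ/279.0.
  K_A = 695.5/279.0 = 2.49283, K_B = 238.3/279.0 = 0.85412, K_C = 120.0/279.0 = 0.43011
Let β = V/F and solve Σ zᵢ(Kᵢ−1)/(1+β(Kᵢ−1)) = 0.
g(0) = ΣzᵢKᵢ − 1 = 0.410 and g(1) = 1 − Σzᵢ/Kᵢ = -0.074, so a root lies in (0, 1).
Iterate (Newton) starting at β = 0.48:
  β = 0.480: g = 0.1294, g' = -0.407 → β = 0.798
  β = 0.798: g = 0.0086, g' = -0.378 → β = 0.821
  β = 0.821: g = -0.0000, g' = -0.382 → β = 0.820
Converged at β = 0.820.
Compositions from xᵢ = zᵢ/(1+β(Kᵢ−1)), yᵢ = Kᵢxᵢ:
  A: x = 0.173, y = 0.430
  B: x = 0.504, y = 0.431
  C: x = 0.323, y = 0.139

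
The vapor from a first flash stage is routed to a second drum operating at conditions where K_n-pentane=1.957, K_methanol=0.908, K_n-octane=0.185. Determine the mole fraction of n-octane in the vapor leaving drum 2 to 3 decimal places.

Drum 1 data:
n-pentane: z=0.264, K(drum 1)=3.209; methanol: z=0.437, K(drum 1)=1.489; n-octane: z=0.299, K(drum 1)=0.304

y_n-octane (drum 2) = 0.045

Drum 1:
Material balance + equilibrium reduce to Σ zᵢ(Kᵢ−1)/(1+ψ₁(Kᵢ−1)) = 0.
g(0) = ΣzᵢKᵢ − 1 = 0.589 and g(1) = 1 − Σzᵢ/Kᵢ = -0.359, so a root lies in (0, 1).
Newton iteration, ψ₁⁰ = 0.57:
  ψ₁ = 0.570: g = 0.0803, g' = -0.714 → ψ₁ = 0.682
  ψ₁ = 0.682: g = -0.0036, g' = -0.789 → ψ₁ = 0.678
Converged at ψ₁ = 0.678.
Drum-1 compositions:
  n-pentane: x = 0.106, y = 0.339
  methanol: x = 0.328, y = 0.489
  n-octane: x = 0.566, y = 0.172
Drum-2 feed = drum-1 vapor: z₂ = (0.3392, 0.4887, 0.1721).
Drum 2:
Material balance + equilibrium reduce to Σ zᵢ(Kᵢ−1)/(1+ψ₂(Kᵢ−1)) = 0.
g(0) = ΣzᵢKᵢ − 1 = 0.139 and g(1) = 1 − Σzᵢ/Kᵢ = -0.642, so a root lies in (0, 1).
Newton–Raphson from ψ₂ = 0.68:
  ψ₂ = 0.680: g = -0.1659, g' = -0.694 → ψ₂ = 0.441
  ψ₂ = 0.441: g = -0.0375, g' = -0.437 → ψ₂ = 0.355
  ψ₂ = 0.355: g = -0.0015, g' = -0.404 → ψ₂ = 0.351
Converged at ψ₂ = 0.351.
  n-pentane: x = 0.254, y = 0.497
  methanol: x = 0.505, y = 0.459
  n-octane: x = 0.241, y = 0.045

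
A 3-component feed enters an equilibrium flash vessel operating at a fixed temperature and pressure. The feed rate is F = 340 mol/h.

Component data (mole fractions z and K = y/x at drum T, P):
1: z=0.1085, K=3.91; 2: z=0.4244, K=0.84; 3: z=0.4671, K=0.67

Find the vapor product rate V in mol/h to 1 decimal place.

V = 43.4 mol/h

Rachford–Rice: g(β) = Σ zᵢ(Kᵢ−1)/(1+β(Kᵢ−1)) = 0.
Check two-phase: ΣzᵢKᵢ = 1.0937 > 1 and Σzᵢ/Kᵢ = 1.2302 > 1, so g(0) = 0.0937 > 0 and g(1) = -0.2302 < 0.
Newton–Raphson from β = 0.5:
  β = 0.5000: g = -0.12980, g' = -0.2382 → β = 0.0000
  β = 0.0000: g = 0.09369, g' = -0.9805 → β = 0.0955
  β = 0.0955: g = 0.01892, g' = -0.6279 → β = 0.1257
  β = 0.1257: g = 0.00107, g' = -0.5593 → β = 0.1276
Converged at β = 0.1276.
Then V = β·F = 0.1276·340 = 43.4 mol/h and L = F − V = 296.6 mol/h.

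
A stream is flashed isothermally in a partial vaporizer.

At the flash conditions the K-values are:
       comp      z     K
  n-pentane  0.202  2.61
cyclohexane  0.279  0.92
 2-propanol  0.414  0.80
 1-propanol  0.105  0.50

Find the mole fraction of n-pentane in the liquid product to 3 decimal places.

Material balance + equilibrium reduce to Σ zᵢ(Kᵢ−1)/(1+ψ(Kᵢ−1)) = 0.
g(0) = ΣzᵢKᵢ − 1 = 0.168 and g(1) = 1 − Σzᵢ/Kᵢ = -0.108, so a root lies in (0, 1).
Newton iteration, ψ⁰ = 0.5:
  ψ = 0.500: g = -0.0051, g' = -0.230 → ψ = 0.478
Converged at ψ = 0.478.
Compositions from xᵢ = zᵢ/(1+ψ(Kᵢ−1)), yᵢ = Kᵢxᵢ:
  n-pentane: x = 0.114, y = 0.298
  cyclohexane: x = 0.290, y = 0.267
  2-propanol: x = 0.458, y = 0.366
  1-propanol: x = 0.138, y = 0.069

x_n-pentane = 0.114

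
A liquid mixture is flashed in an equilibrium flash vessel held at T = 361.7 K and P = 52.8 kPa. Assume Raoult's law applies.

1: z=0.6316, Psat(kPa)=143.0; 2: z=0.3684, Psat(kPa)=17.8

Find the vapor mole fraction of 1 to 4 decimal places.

Raoult's law: Kᵢ = Pᵢˢᵃᵗ/P = Pᵢˢᵃᵗ/52.8.
  K_1 = 143.0/52.8 = 2.708333, K_2 = 17.8/52.8 = 0.337121
Material balance + equilibrium reduce to Σ zᵢ(Kᵢ−1)/(1+V/F(Kᵢ−1)) = 0.
g(0) = ΣzᵢKᵢ − 1 = 0.8348 and g(1) = 1 − Σzᵢ/Kᵢ = -0.3260, so a root lies in (0, 1).
Iterate (Newton) starting at V/F = 0.5:
  V/F = 0.5000: g = 0.21665, g' = -0.8983 → V/F = 0.7412
  V/F = 0.7412: g = -0.00394, g' = -0.9845 → V/F = 0.7372
Converged at V/F = 0.7372.
Compositions from xᵢ = zᵢ/(1+V/F(Kᵢ−1)), yᵢ = Kᵢxᵢ:
  1: x = 0.2796, y = 0.7571
  2: x = 0.7204, y = 0.2429

y_1 = 0.7571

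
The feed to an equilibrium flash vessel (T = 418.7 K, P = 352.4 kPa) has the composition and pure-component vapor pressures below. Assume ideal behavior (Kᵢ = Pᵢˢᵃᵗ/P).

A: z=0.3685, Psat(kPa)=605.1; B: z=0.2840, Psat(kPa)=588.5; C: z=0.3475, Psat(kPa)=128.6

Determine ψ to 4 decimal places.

Raoult's law: Kᵢ = Pᵢˢᵃᵗ/P = Pᵢˢᵃᵗ/352.4.
  K_A = 605.1/352.4 = 1.717083, K_B = 588.5/352.4 = 1.669977, K_C = 128.6/352.4 = 0.364926
Newton–Raphson from ψ = 0.61:
  ψ = 0.6100: g = -0.04134, g' = -0.5294 → ψ = 0.5319
  ψ = 0.5319: g = -0.00170, g' = -0.4882 → ψ = 0.5284
Converged at ψ = 0.5284.

ψ = 0.5284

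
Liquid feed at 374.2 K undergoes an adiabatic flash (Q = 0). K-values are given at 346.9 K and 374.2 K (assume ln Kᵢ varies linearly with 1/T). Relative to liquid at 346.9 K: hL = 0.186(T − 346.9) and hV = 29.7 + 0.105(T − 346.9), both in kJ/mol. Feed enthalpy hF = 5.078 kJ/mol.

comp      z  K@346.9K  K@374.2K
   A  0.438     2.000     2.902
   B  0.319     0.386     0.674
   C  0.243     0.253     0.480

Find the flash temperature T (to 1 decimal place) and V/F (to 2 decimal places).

Adiabatic flash: solve Rachford–Rice at each trial T, then check hF = ψ·hV(T) + (1−ψ)·hL(T).
  T = 346.9 K: K = (2.000, 0.386, 0.253), RR gives ψ = 0.090, H_out = 2.669 kJ/mol
  T = 374.2 K: K = (2.902, 0.674, 0.480), RR gives ψ = 0.747, H_out = 25.614 kJ/mol
  T = 360.5 K: K = (2.425, 0.515, 0.352), RR gives ψ = 0.390, H_out = 13.670 kJ/mol
  T = 353.7 K: K = (2.206, 0.447, 0.300), RR gives ψ = 0.242, H_out = 8.333 kJ/mol
  T = 350.3 K: K = (2.102, 0.416, 0.275), RR gives ψ = 0.168, H_out = 5.576 kJ/mol
  T = 348.6 K: K = (2.050, 0.401, 0.264), RR gives ψ = 0.130, H_out = 4.146 kJ/mol
Linear interpolation between T = 348.6 (H_out = 4.146) and T = 350.3 (H_out = 5.576) on hF = 5.078 gives T ≈ 349.7 K, at which ψ = 0.15.

T = 349.7 K, V/F = 0.15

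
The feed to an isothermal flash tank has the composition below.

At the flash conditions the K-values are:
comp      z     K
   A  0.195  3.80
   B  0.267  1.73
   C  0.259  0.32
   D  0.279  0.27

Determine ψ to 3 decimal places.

Material balance + equilibrium reduce to Σ zᵢ(Kᵢ−1)/(1+ψ(Kᵢ−1)) = 0.
Feasibility: ΣzᵢKᵢ = 1.361, Σzᵢ/Kᵢ = 2.048 — both > 1, two phases present.
Newton–Raphson from ψ = 0.5:
  ψ = 0.500: g = -0.2173, g' = -0.985 → ψ = 0.279
  ψ = 0.279: g = -0.0051, g' = -0.996 → ψ = 0.274
Converged at ψ = 0.274.

ψ = 0.274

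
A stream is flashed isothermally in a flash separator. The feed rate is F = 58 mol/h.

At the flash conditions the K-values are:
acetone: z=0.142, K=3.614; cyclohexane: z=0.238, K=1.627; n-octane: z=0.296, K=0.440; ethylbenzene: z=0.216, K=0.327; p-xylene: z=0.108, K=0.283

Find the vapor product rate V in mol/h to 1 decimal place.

V = 7.0 mol/h

Newton iteration, V/F⁰ = 0.56:
  V/F = 0.560: g = -0.3431, g' = -0.815 → V/F = 0.139
  V/F = 0.139: g = -0.0167, g' = -0.898 → V/F = 0.121
Converged at V/F = 0.121.
Then V = V/F·F = 0.1208·58 = 7.0 mol/h and L = F − V = 51.0 mol/h.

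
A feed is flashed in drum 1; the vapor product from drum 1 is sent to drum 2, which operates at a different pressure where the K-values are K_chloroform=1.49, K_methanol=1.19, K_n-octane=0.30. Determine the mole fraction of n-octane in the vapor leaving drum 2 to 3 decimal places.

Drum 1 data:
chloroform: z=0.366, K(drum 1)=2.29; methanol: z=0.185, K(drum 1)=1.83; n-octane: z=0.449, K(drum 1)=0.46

Drum 1:
Let ψ₁ = V/F and solve Σ zᵢ(Kᵢ−1)/(1+ψ₁(Kᵢ−1)) = 0.
Check two-phase: ΣzᵢKᵢ = 1.383 > 1 and Σzᵢ/Kᵢ = 1.237 > 1, so g(0) = 0.383 > 0 and g(1) = -0.237 < 0.
Newton iteration, ψ₁⁰ = 0.45:
  ψ₁ = 0.450: g = 0.0902, g' = -0.540 → ψ₁ = 0.617
  ψ₁ = 0.617: g = 0.0008, g' = -0.539 → ψ₁ = 0.619
Converged at ψ₁ = 0.619.
Drum-1 compositions:
  chloroform: x = 0.204, y = 0.466
  methanol: x = 0.122, y = 0.224
  n-octane: x = 0.674, y = 0.310
Drum-2 feed = drum-1 vapor: z₂ = (0.4662, 0.2237, 0.3101).
Drum 2:
Let ψ₂ = V/F and solve Σ zᵢ(Kᵢ−1)/(1+ψ₂(Kᵢ−1)) = 0.
Feasibility: ΣzᵢKᵢ = 1.054, Σzᵢ/Kᵢ = 1.535 — both > 1, two phases present.
Newton–Raphson from ψ₂ = 0.5:
  ψ₂ = 0.500: g = -0.1117, g' = -0.439 → ψ₂ = 0.245
  ψ₂ = 0.245: g = -0.0176, g' = -0.318 → ψ₂ = 0.190
  ψ₂ = 0.190: g = -0.0004, g' = -0.303 → ψ₂ = 0.189
Converged at ψ₂ = 0.189.
  chloroform: x = 0.427, y = 0.636
  methanol: x = 0.216, y = 0.257
  n-octane: x = 0.357, y = 0.107

y_n-octane (drum 2) = 0.107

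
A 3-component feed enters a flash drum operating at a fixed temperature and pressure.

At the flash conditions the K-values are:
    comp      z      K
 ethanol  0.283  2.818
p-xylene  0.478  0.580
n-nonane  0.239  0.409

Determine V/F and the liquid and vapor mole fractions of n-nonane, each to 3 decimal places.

Newton–Raphson from V/F = 0.46:
  V/F = 0.460: g = -0.1626, g' = -0.564 → V/F = 0.172
  V/F = 0.172: g = 0.0184, g' = -0.744 → V/F = 0.197
Converged at V/F = 0.197.
Compositions from xᵢ = zᵢ/(1+V/F(Kᵢ−1)), yᵢ = Kᵢxᵢ:
  ethanol: x = 0.208, y = 0.587
  p-xylene: x = 0.521, y = 0.302
  n-nonane: x = 0.271, y = 0.111

V/F = 0.197, x_n-nonane = 0.271, y_n-nonane = 0.111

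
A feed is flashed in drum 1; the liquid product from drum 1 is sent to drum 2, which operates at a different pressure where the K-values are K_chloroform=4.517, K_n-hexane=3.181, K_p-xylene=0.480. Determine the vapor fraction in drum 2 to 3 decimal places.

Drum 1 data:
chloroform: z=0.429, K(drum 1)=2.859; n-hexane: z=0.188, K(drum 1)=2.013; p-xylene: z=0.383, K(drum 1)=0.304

V/F (drum 2) = 0.363

Drum 1:
Rachford–Rice: g(ψ₁) = Σ zᵢ(Kᵢ−1)/(1+ψ₁(Kᵢ−1)) = 0.
Check two-phase: ΣzᵢKᵢ = 1.721 > 1 and Σzᵢ/Kᵢ = 1.503 > 1, so g(0) = 0.721 > 0 and g(1) = -0.503 < 0.
Newton iteration, ψ₁⁰ = 0.5:
  ψ₁ = 0.500: g = 0.1309, g' = -0.920 → ψ₁ = 0.642
  ψ₁ = 0.642: g = -0.0032, g' = -0.986 → ψ₁ = 0.639
Converged at ψ₁ = 0.639.
Drum-1 compositions:
  chloroform: x = 0.196, y = 0.561
  n-hexane: x = 0.114, y = 0.230
  p-xylene: x = 0.690, y = 0.210
Drum-2 feed = drum-1 liquid: z₂ = (0.1961, 0.1141, 0.6898).
Drum 2:
Let ψ₂ = V/F and solve Σ zᵢ(Kᵢ−1)/(1+ψ₂(Kᵢ−1)) = 0.
Feasibility: ΣzᵢKᵢ = 1.580, Σzᵢ/Kᵢ = 1.516 — both > 1, two phases present.
Newton–Raphson from ψ₂ = 0.49:
  ψ₂ = 0.490: g = -0.1078, g' = -0.790 → ψ₂ = 0.353
  ψ₂ = 0.353: g = 0.0085, g' = -0.935 → ψ₂ = 0.363
Converged at ψ₂ = 0.363.
  chloroform: x = 0.086, y = 0.389
  n-hexane: x = 0.064, y = 0.203
  p-xylene: x = 0.850, y = 0.408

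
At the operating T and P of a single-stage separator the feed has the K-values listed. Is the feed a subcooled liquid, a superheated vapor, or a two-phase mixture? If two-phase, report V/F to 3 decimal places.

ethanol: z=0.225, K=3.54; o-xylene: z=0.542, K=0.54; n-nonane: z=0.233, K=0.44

two-phase, V/F = 0.154

ΣzᵢKᵢ = 1.192; Σzᵢ/Kᵢ = 1.597.
Both exceed 1, so a two-phase solution exists.
Let ψ = V/F and solve Σ zᵢ(Kᵢ−1)/(1+ψ(Kᵢ−1)) = 0.
Newton iteration, ψ⁰ = 0.5:
  ψ = 0.500: g = -0.2533, g' = -0.616 → ψ = 0.089
  ψ = 0.089: g = 0.0689, g' = -1.172 → ψ = 0.148
  ψ = 0.148: g = 0.0058, g' = -0.986 → ψ = 0.154
Converged at ψ = 0.154.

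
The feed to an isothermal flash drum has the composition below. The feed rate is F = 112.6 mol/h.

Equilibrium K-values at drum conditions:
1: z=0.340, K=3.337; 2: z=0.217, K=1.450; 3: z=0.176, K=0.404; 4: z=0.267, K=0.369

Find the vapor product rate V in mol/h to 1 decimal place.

Iterate (Newton) starting at ψ = 0.5:
  ψ = 0.500: g = 0.0506, g' = -0.778 → ψ = 0.565
Converged at ψ = 0.565.
Then V = ψ·F = 0.5654·112.6 = 63.7 mol/h and L = F − V = 48.9 mol/h.

V = 63.7 mol/h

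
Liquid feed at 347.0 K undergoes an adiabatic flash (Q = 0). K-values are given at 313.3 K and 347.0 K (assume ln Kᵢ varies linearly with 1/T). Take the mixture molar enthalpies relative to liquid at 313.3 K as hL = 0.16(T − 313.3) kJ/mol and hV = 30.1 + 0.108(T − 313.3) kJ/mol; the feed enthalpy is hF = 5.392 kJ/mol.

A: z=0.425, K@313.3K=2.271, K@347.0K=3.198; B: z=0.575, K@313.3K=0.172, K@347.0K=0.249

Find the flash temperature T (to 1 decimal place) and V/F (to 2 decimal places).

Adiabatic flash: solve Rachford–Rice at each trial T, then check hF = ψ·hV(T) + (1−ψ)·hL(T).
  T = 313.3 K: K = (2.271, 0.172), RR gives ψ = 0.061, H_out = 1.833 kJ/mol
  T = 347.0 K: K = (3.198, 0.249), RR gives ψ = 0.304, H_out = 14.018 kJ/mol
  T = 330.1 K: K = (2.717, 0.209), RR gives ψ = 0.202, H_out = 8.601 kJ/mol
  T = 321.7 K: K = (2.490, 0.190), RR gives ψ = 0.139, H_out = 5.460 kJ/mol
  T = 317.5 K: K = (2.379, 0.181), RR gives ψ = 0.102, H_out = 3.720 kJ/mol
  T = 319.6 K: K = (2.434, 0.185), RR gives ψ = 0.121, H_out = 4.607 kJ/mol
Linear interpolation between T = 319.6 (H_out = 4.607) and T = 321.7 (H_out = 5.460) on hF = 5.392 gives T ≈ 321.5 K, at which ψ = 0.14.

T = 321.5 K, V/F = 0.14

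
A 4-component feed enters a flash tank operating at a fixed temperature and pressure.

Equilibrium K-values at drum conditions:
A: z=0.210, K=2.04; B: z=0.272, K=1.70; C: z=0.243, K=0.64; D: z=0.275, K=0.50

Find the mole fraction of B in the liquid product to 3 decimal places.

x_B = 0.203

Let ψ = V/F and solve Σ zᵢ(Kᵢ−1)/(1+ψ(Kᵢ−1)) = 0.
g(0) = ΣzᵢKᵢ − 1 = 0.184 and g(1) = 1 − Σzᵢ/Kᵢ = -0.193, so a root lies in (0, 1).
Iterate (Newton) starting at ψ = 0.5:
  ψ = 0.500: g = -0.0053, g' = -0.340 → ψ = 0.484
Converged at ψ = 0.484.
Compositions from xᵢ = zᵢ/(1+ψ(Kᵢ−1)), yᵢ = Kᵢxᵢ:
  A: x = 0.140, y = 0.285
  B: x = 0.203, y = 0.345
  C: x = 0.294, y = 0.188
  D: x = 0.363, y = 0.181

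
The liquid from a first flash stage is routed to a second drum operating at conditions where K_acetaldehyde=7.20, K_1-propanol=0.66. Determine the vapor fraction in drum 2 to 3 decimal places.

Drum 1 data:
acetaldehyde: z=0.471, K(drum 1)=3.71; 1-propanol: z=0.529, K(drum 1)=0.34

Drum 1:
Let ψ₁ = V/F and solve Σ zᵢ(Kᵢ−1)/(1+ψ₁(Kᵢ−1)) = 0.
Feasibility: ΣzᵢKᵢ = 1.927, Σzᵢ/Kᵢ = 1.683 — both > 1, two phases present.
Binary case is linear: z₁(K₁−1)(1+ψ₁(K₂−1)) + z₂(K₂−1)(1+ψ₁(K₁−1)) = 0
⇒ ψ₁ = [z₁(K₁−1)+z₂(K₂−1)] / [−(K₁−1)(K₂−1)] = 0.9273/1.7886 = 0.518
Drum-1 compositions:
  acetaldehyde: x = 0.196, y = 0.727
  1-propanol: x = 0.804, y = 0.273
Drum-2 feed = drum-1 liquid: z₂ = (0.1958, 0.8042).
Drum 2:
Binary case is linear: z₁(K₁−1)(1+ψ₂(K₂−1)) + z₂(K₂−1)(1+ψ₂(K₁−1)) = 0
⇒ ψ₂ = [z₁(K₁−1)+z₂(K₂−1)] / [−(K₁−1)(K₂−1)] = 0.9408/2.1080 = 0.446
  acetaldehyde: x = 0.052, y = 0.374
  1-propanol: x = 0.948, y = 0.626

V/F (drum 2) = 0.446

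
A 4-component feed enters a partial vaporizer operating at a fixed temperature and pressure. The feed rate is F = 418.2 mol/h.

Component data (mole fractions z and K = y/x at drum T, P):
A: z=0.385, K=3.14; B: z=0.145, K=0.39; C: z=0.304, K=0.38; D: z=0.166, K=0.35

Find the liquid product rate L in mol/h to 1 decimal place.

L = 281.1 mol/h

Let ψ = V/F and solve Σ zᵢ(Kᵢ−1)/(1+ψ(Kᵢ−1)) = 0.
g(0) = ΣzᵢKᵢ − 1 = 0.439 and g(1) = 1 − Σzᵢ/Kᵢ = -0.769, so a root lies in (0, 1).
Iterate (Newton) starting at ψ = 0.32:
  ψ = 0.320: g = 0.0077, g' = -0.998 → ψ = 0.328
Converged at ψ = 0.328.
Then V = ψ·F = 0.3278·418.2 = 137.1 mol/h and L = F − V = 281.1 mol/h.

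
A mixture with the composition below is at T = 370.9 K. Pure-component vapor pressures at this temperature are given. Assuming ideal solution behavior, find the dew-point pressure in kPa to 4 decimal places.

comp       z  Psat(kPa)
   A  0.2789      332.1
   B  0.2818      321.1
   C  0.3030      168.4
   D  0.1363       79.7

Pdew = 191.3192 kPa

At the dew point ψ → 1, so Σzᵢ/Kᵢ = 1 with Kᵢ = Pᵢˢᵃᵗ/P ⇒ 1/P = Σzᵢ/Pᵢˢᵃᵗ.
1/P = 0.2789/332.1 + 0.2818/321.1 + 0.3030/168.4 + 0.1363/79.7 = 0.0052269 ⇒ P = 191.3192 kPa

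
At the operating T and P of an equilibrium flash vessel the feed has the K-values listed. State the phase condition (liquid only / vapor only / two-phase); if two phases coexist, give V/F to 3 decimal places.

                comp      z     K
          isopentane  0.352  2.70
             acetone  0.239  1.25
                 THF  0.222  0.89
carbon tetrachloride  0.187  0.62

vapor only

ΣzᵢKᵢ = 1.563; Σzᵢ/Kᵢ = 0.873.
Since Σzᵢ/Kᵢ < 1 the mixture is above its dew point — single vapor phase.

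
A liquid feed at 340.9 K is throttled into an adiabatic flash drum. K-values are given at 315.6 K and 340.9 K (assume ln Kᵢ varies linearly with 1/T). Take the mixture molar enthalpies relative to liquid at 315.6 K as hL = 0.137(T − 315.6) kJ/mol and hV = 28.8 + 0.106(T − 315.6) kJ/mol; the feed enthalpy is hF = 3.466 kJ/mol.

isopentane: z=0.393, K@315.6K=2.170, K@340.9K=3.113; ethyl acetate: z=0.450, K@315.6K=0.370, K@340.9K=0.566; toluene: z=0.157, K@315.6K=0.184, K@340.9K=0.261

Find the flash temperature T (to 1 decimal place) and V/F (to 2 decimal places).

Adiabatic flash: solve Rachford–Rice at each trial T, then check hF = ψ·hV(T) + (1−ψ)·hL(T).
  T = 315.6 K: K = (2.170, 0.370, 0.184), RR gives ψ = 0.060, H_out = 1.739 kJ/mol
  T = 340.9 K: K = (3.113, 0.566, 0.261), RR gives ψ = 0.462, H_out = 16.400 kJ/mol
  T = 328.2 K: K = (2.615, 0.461, 0.220), RR gives ψ = 0.274, H_out = 9.505 kJ/mol
  T = 321.9 K: K = (2.387, 0.414, 0.202), RR gives ψ = 0.174, H_out = 5.833 kJ/mol
  T = 318.8 K: K = (2.279, 0.392, 0.193), RR gives ψ = 0.120, H_out = 3.888 kJ/mol
  T = 317.2 K: K = (2.224, 0.381, 0.188), RR gives ψ = 0.091, H_out = 2.834 kJ/mol
Linear interpolation between T = 317.2 (H_out = 2.834) and T = 318.8 (H_out = 3.888) on hF = 3.466 gives T ≈ 318.2 K, at which ψ = 0.11.

T = 318.2 K, V/F = 0.11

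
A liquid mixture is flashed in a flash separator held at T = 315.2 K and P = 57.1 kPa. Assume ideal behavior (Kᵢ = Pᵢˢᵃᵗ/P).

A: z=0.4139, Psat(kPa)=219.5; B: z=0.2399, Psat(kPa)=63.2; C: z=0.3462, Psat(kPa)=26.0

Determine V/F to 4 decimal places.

V/F = 0.8760

Raoult's law: Kᵢ = Pᵢˢᵃᵗ/P = Pᵢˢᵃᵗ/57.1.
  K_A = 219.5/57.1 = 3.844133, K_B = 63.2/57.1 = 1.106830, K_C = 26.0/57.1 = 0.455342
Material balance + equilibrium reduce to Σ zᵢ(Kᵢ−1)/(1+V/F(Kᵢ−1)) = 0.
Feasibility: ΣzᵢKᵢ = 2.0143, Σzᵢ/Kᵢ = 1.0847 — both > 1, two phases present.
Newton iteration, V/F⁰ = 0.45:
  V/F = 0.4500: g = 0.29101, g' = -0.8268 → V/F = 0.8020
  V/F = 0.8020: g = 0.04761, g' = -0.6371 → V/F = 0.8767
  V/F = 0.8767: g = -0.00047, g' = -0.6528 → V/F = 0.8760
Converged at V/F = 0.8760.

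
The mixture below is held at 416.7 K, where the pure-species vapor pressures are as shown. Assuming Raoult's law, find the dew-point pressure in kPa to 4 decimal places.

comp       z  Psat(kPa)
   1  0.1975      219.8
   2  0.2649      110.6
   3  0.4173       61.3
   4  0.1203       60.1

At the dew point ψ → 1, so Σzᵢ/Kᵢ = 1 with Kᵢ = Pᵢˢᵃᵗ/P ⇒ 1/P = Σzᵢ/Pᵢˢᵃᵗ.
1/P = 0.1975/219.8 + 0.2649/110.6 + 0.4173/61.3 + 0.1203/60.1 = 0.0121028 ⇒ P = 82.6253 kPa

Pdew = 82.6253 kPa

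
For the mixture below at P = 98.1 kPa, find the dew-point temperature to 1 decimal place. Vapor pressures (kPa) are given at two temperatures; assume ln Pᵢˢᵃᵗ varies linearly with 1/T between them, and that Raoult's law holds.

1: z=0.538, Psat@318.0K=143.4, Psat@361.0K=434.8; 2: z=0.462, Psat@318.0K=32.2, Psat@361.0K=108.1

Dew-point temperature: Σzᵢ·P/Pᵢˢᵃᵗ(T) = 1. Interpolate ln Pᵢˢᵃᵗ = aᵢ + bᵢ/T.
  T = 318.0 K: ΣzᵢP/Pᵢˢᵃᵗ = 1.7756
  T = 361.0 K: ΣzᵢP/Pᵢˢᵃᵗ = 0.5406
  T = 339.5 K: ΣzᵢP/Pᵢˢᵃᵗ = 0.9434
  T = 328.8 K: ΣzᵢP/Pᵢˢᵃᵗ = 1.2789
  T = 334.1 K: ΣzᵢP/Pᵢˢᵃᵗ = 1.0973
  T = 336.8 K: ΣzᵢP/Pᵢˢᵃᵗ = 1.0168
Interpolating between 336.8 K and 339.5 K gives T ≈ 337.4 K.

T = 337.4 K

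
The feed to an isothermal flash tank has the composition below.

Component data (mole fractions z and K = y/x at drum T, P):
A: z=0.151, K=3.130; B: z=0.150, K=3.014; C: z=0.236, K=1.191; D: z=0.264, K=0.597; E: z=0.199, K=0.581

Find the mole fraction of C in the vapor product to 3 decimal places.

Let ψ = V/F and solve Σ zᵢ(Kᵢ−1)/(1+ψ(Kᵢ−1)) = 0.
Feasibility: ΣzᵢKᵢ = 1.479, Σzᵢ/Kᵢ = 1.081 — both > 1, two phases present.
Iterate (Newton) starting at ψ = 0.5:
  ψ = 0.500: g = 0.1087, g' = -0.442 → ψ = 0.746
  ψ = 0.746: g = 0.0110, g' = -0.368 → ψ = 0.776
Converged at ψ = 0.776.
Compositions from xᵢ = zᵢ/(1+ψ(Kᵢ−1)), yᵢ = Kᵢxᵢ:
  A: x = 0.057, y = 0.178
  B: x = 0.059, y = 0.176
  C: x = 0.206, y = 0.245
  D: x = 0.384, y = 0.229
  E: x = 0.295, y = 0.171

y_C = 0.245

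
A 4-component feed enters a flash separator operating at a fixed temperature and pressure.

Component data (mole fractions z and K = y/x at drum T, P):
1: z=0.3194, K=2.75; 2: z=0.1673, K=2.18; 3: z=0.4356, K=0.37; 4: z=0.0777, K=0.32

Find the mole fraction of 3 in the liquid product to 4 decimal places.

Material balance + equilibrium reduce to Σ zᵢ(Kᵢ−1)/(1+V/F(Kᵢ−1)) = 0.
Feasibility: ΣzᵢKᵢ = 1.4291, Σzᵢ/Kᵢ = 1.6130 — both > 1, two phases present.
Newton–Raphson from V/F = 0.5:
  V/F = 0.5000: g = -0.05841, g' = -0.8213 → V/F = 0.4289
  V/F = 0.4289: g = -0.00024, g' = -0.8181 → V/F = 0.4286
Converged at V/F = 0.4286.
Compositions from xᵢ = zᵢ/(1+V/F(Kᵢ−1)), yᵢ = Kᵢxᵢ:
  1: x = 0.1825, y = 0.5019
  2: x = 0.1111, y = 0.2422
  3: x = 0.5967, y = 0.2208
  4: x = 0.1097, y = 0.0351

x_3 = 0.5967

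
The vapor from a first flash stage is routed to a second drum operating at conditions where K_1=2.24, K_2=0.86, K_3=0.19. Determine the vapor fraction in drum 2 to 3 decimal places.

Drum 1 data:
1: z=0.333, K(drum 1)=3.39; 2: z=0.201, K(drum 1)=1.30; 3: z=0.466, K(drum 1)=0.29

V/F (drum 2) = 0.694

Drum 1:
Let ψ₁ = V/F and solve Σ zᵢ(Kᵢ−1)/(1+ψ₁(Kᵢ−1)) = 0.
Check two-phase: ΣzᵢKᵢ = 1.525 > 1 and Σzᵢ/Kᵢ = 1.860 > 1, so g(0) = 0.525 > 0 and g(1) = -0.860 < 0.
Newton–Raphson from ψ₁ = 0.5:
  ψ₁ = 0.500: g = -0.0979, g' = -0.973 → ψ₁ = 0.399
Converged at ψ₁ = 0.399.
Drum-1 compositions:
  1: x = 0.171, y = 0.578
  2: x = 0.180, y = 0.233
  3: x = 0.650, y = 0.188
Drum-2 feed = drum-1 vapor: z₂ = (0.5781, 0.2334, 0.1885).
Drum 2:
Newton iteration, ψ₂⁰ = 0.5:
  ψ₂ = 0.500: g = 0.1508, g' = -0.693 → ψ₂ = 0.718
  ψ₂ = 0.718: g = -0.0215, g' = -0.960 → ψ₂ = 0.695
  ψ₂ = 0.695: g = -0.0006, g' = -0.910 → ψ₂ = 0.694
Converged at ψ₂ = 0.694.
  1: x = 0.311, y = 0.696
  2: x = 0.259, y = 0.222
  3: x = 0.431, y = 0.082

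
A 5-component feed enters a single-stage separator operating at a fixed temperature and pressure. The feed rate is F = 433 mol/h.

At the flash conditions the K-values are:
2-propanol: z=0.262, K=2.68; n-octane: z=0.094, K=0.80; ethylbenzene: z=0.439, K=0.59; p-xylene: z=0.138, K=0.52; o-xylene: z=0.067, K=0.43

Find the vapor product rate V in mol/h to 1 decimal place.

V = 84.7 mol/h

Rachford–Rice: g(V/F) = Σ zᵢ(Kᵢ−1)/(1+V/F(Kᵢ−1)) = 0.
g(0) = ΣzᵢKᵢ − 1 = 0.137 and g(1) = 1 − Σzᵢ/Kᵢ = -0.381, so a root lies in (0, 1).
Iterate (Newton) starting at V/F = 0.32:
  V/F = 0.320: g = -0.0660, g' = -0.492 → V/F = 0.186
  V/F = 0.186: g = 0.0056, g' = -0.586 → V/F = 0.195
  V/F = 0.195: g = 0.0000, g' = -0.577 → V/F = 0.196
Converged at V/F = 0.196.
Then V = V/F·F = 0.1955·433 = 84.7 mol/h and L = F − V = 348.3 mol/h.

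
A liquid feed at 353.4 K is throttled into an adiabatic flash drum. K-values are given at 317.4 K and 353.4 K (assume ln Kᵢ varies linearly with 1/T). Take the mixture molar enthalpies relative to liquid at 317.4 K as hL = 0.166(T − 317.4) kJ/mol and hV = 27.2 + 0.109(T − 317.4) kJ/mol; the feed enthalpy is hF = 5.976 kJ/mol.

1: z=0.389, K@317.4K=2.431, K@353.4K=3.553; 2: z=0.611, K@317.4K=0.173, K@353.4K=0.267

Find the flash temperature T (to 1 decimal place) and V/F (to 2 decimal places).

Adiabatic flash: solve Rachford–Rice at each trial T, then check hF = ψ·hV(T) + (1−ψ)·hL(T).
  T = 317.4 K: K = (2.431, 0.173), RR gives ψ = 0.043, H_out = 1.180 kJ/mol
  T = 353.4 K: K = (3.553, 0.267), RR gives ψ = 0.291, H_out = 13.303 kJ/mol
  T = 335.4 K: K = (2.969, 0.217), RR gives ψ = 0.187, H_out = 7.877 kJ/mol
  T = 326.4 K: K = (2.694, 0.195), RR gives ψ = 0.122, H_out = 4.757 kJ/mol
  T = 330.9 K: K = (2.830, 0.206), RR gives ψ = 0.156, H_out = 6.363 kJ/mol
  T = 328.6 K: K = (2.760, 0.200), RR gives ψ = 0.139, H_out = 5.555 kJ/mol
Linear interpolation between T = 328.6 (H_out = 5.555) and T = 330.9 (H_out = 6.363) on hF = 5.976 gives T ≈ 329.8 K, at which ψ = 0.15.

T = 329.8 K, V/F = 0.15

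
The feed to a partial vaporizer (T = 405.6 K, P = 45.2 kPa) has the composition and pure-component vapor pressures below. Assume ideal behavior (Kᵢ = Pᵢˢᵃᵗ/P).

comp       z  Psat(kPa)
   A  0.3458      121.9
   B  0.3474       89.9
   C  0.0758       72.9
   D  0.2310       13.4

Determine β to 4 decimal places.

Raoult's law: Kᵢ = Pᵢˢᵃᵗ/P = Pᵢˢᵃᵗ/45.2.
  K_A = 121.9/45.2 = 2.696903, K_B = 89.9/45.2 = 1.988938, K_C = 72.9/45.2 = 1.612832, K_D = 13.4/45.2 = 0.296460
Let β = V/F and solve Σ zᵢ(Kᵢ−1)/(1+β(Kᵢ−1)) = 0.
Check two-phase: ΣzᵢKᵢ = 1.8143 > 1 and Σzᵢ/Kᵢ = 1.1291 > 1, so g(0) = 0.8143 > 0 and g(1) = -0.1291 < 0.
Newton–Raphson from β = 0.5:
  β = 0.5000: g = 0.33218, g' = -0.7323 → β = 0.9536
  β = 0.9536: g = -0.06356, g' = -1.3022 → β = 0.9048
  β = 0.9048: g = -0.00451, g' = -1.1269 → β = 0.9008
Converged at β = 0.9008.

β = 0.9008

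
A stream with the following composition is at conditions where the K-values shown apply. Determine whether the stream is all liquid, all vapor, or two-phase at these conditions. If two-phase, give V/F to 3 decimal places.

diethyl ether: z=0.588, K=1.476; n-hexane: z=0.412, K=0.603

two-phase, V/F = 0.616

ΣzᵢKᵢ = 1.116; Σzᵢ/Kᵢ = 1.082.
Both exceed 1, so a two-phase solution exists.
Rachford–Rice: g(ψ) = Σ zᵢ(Kᵢ−1)/(1+ψ(Kᵢ−1)) = 0.
Binary case is linear: z₁(K₁−1)(1+ψ(K₂−1)) + z₂(K₂−1)(1+ψ(K₁−1)) = 0
⇒ ψ = [z₁(K₁−1)+z₂(K₂−1)] / [−(K₁−1)(K₂−1)] = 0.1163/0.1890 = 0.616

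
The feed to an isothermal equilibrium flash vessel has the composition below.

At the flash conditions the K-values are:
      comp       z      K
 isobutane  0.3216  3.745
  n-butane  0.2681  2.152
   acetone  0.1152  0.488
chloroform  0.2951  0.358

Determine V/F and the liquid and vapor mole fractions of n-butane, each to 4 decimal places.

Material balance + equilibrium reduce to Σ zᵢ(Kᵢ−1)/(1+V/F(Kᵢ−1)) = 0.
g(0) = ΣzᵢKᵢ − 1 = 0.9432 and g(1) = 1 − Σzᵢ/Kᵢ = -0.2708, so a root lies in (0, 1).
Iterate (Newton) starting at V/F = 0.38:
  V/F = 0.3800: g = 0.32308, g' = -1.0120 → V/F = 0.6993
  V/F = 0.6993: g = 0.03778, g' = -0.8672 → V/F = 0.7428
  V/F = 0.7428: g = -0.00043, g' = -0.8888 → V/F = 0.7423
Converged at V/F = 0.7423.
Compositions from xᵢ = zᵢ/(1+V/F(Kᵢ−1)), yᵢ = Kᵢxᵢ:
  isobutane: x = 0.1059, y = 0.3965
  n-butane: x = 0.1445, y = 0.3110
  acetone: x = 0.1858, y = 0.0907
  chloroform: x = 0.5638, y = 0.2018

V/F = 0.7423, x_n-butane = 0.1445, y_n-butane = 0.3110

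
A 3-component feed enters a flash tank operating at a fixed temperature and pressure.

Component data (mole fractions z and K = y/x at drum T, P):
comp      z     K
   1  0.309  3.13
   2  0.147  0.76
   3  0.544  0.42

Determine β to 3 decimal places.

Iterate (Newton) starting at β = 0.5:
  β = 0.500: g = -0.1658, g' = -0.703 → β = 0.264
  β = 0.264: g = 0.0109, g' = -0.839 → β = 0.277
Converged at β = 0.277.

β = 0.277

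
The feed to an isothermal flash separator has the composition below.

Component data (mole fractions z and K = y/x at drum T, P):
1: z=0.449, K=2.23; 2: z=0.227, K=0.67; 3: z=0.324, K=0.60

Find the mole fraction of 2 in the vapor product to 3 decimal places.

Rachford–Rice: g(β) = Σ zᵢ(Kᵢ−1)/(1+β(Kᵢ−1)) = 0.
g(0) = ΣzᵢKᵢ − 1 = 0.348 and g(1) = 1 − Σzᵢ/Kᵢ = -0.080, so a root lies in (0, 1).
Newton iteration, β⁰ = 0.5:
  β = 0.500: g = 0.0903, g' = -0.377 → β = 0.739
  β = 0.739: g = 0.0061, g' = -0.334 → β = 0.758
Converged at β = 0.758.
Compositions from xᵢ = zᵢ/(1+β(Kᵢ−1)), yᵢ = Kᵢxᵢ:
  1: x = 0.232, y = 0.518
  2: x = 0.303, y = 0.203
  3: x = 0.465, y = 0.279

y_2 = 0.203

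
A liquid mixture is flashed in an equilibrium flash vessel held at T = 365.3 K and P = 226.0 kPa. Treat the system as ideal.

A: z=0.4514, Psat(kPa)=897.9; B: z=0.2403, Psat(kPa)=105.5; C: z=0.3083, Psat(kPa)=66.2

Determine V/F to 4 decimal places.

Raoult's law: Kᵢ = Pᵢˢᵃᵗ/P = Pᵢˢᵃᵗ/226.0.
  K_A = 897.9/226.0 = 3.973009, K_B = 105.5/226.0 = 0.466814, K_C = 66.2/226.0 = 0.292920
Material balance + equilibrium reduce to Σ zᵢ(Kᵢ−1)/(1+V/F(Kᵢ−1)) = 0.
g(0) = ΣzᵢKᵢ − 1 = 0.9959 and g(1) = 1 − Σzᵢ/Kᵢ = -0.6809, so a root lies in (0, 1).
Iterate (Newton) starting at V/F = 0.44:
  V/F = 0.4400: g = 0.09759, g' = -1.1903 → V/F = 0.5220
  V/F = 0.5220: g = 0.00284, g' = -1.1311 → V/F = 0.5245
Converged at V/F = 0.5245.

V/F = 0.5245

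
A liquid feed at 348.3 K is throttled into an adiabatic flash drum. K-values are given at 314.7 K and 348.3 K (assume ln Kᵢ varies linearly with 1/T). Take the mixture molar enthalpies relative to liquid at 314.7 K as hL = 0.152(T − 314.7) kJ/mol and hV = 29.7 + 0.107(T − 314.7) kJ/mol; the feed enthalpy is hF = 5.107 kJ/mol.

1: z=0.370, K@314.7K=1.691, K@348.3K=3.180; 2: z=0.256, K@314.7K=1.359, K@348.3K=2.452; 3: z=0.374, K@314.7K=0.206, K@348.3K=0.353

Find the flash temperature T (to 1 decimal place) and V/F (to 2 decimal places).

T = 316.1 K, V/F = 0.17

Adiabatic flash: solve Rachford–Rice at each trial T, then check hF = ψ·hV(T) + (1−ψ)·hL(T).
  T = 314.7 K: K = (1.691, 1.359, 0.206), RR gives ψ = 0.111, H_out = 3.308 kJ/mol
  T = 348.3 K: K = (3.180, 2.452, 0.353), RR gives ψ = 0.764, H_out = 26.652 kJ/mol
  T = 331.5 K: K = (2.356, 1.853, 0.273), RR gives ψ = 0.530, H_out = 17.907 kJ/mol
  T = 323.1 K: K = (2.005, 1.593, 0.238), RR gives ψ = 0.368, H_out = 12.074 kJ/mol
  T = 318.9 K: K = (1.843, 1.473, 0.222), RR gives ψ = 0.258, H_out = 8.251 kJ/mol
  T = 316.8 K: K = (1.766, 1.415, 0.214), RR gives ψ = 0.190, H_out = 5.958 kJ/mol
Linear interpolation between T = 314.7 (H_out = 3.308) and T = 316.8 (H_out = 5.958) on hF = 5.107 gives T ≈ 316.1 K, at which ψ = 0.17.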